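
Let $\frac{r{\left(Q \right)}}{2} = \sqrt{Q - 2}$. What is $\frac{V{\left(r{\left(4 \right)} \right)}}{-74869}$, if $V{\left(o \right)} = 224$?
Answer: $- \frac{224}{74869} \approx -0.0029919$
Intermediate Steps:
$r{\left(Q \right)} = 2 \sqrt{-2 + Q}$ ($r{\left(Q \right)} = 2 \sqrt{Q - 2} = 2 \sqrt{-2 + Q}$)
$\frac{V{\left(r{\left(4 \right)} \right)}}{-74869} = \frac{224}{-74869} = 224 \left(- \frac{1}{74869}\right) = - \frac{224}{74869}$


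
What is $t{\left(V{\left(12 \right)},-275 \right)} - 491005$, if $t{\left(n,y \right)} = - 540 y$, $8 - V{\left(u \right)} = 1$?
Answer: $-342505$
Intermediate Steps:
$V{\left(u \right)} = 7$ ($V{\left(u \right)} = 8 - 1 = 7$)
$t{\left(V{\left(12 \right)},-275 \right)} - 491005 = \left(-540\right) \left(-275\right) - 491005 = 148500 - 491005 = -342505$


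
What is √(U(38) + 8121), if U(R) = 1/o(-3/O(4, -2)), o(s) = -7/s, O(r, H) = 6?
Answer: √1591730/14 ≈ 90.117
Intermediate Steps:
U(R) = 1/14 (U(R) = 1/(-7/((-3/6))) = 1/(-7/((-3*⅙))) = 1/(-7/(-½)) = 1/(-7*(-2)) = 1/14)
√(U(38) + 8121) = √(1/14 + 8121) = √(113695/14) = √1591730/14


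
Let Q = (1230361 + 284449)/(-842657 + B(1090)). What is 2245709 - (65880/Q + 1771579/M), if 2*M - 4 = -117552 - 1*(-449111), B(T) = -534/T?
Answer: 62474416542133974913/27372894667635 ≈ 2.2823e+6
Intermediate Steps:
Q = -412785725/229624166 (Q = (1230361 + 284449)/(-842657 - 534/1090) = 1514810/(-842657 - 534*1/1090) = 1514810/(-842657 - 267/545) = 1514810/(-459248332/545) = 1514810*(-545/459248332) = -412785725/229624166 ≈ -1.7977)
M = 331563/2 (M = 2 + (-117552 - 1*(-449111))/2 = 2 + (-117552 + 449111)/2 = 2 + (1/2)*331559 = 2 + 331559/2 = 331563/2 ≈ 1.6578e+5)
2245709 - (65880/Q + 1771579/M) = 2245709 - (65880/(-412785725/229624166) + 1771579/(331563/2)) = 2245709 - (65880*(-229624166/412785725) + 1771579*(2/331563)) = 2245709 - (-3025528011216/82557145 + 3543158/331563) = 2245709 - 1*(-1002860630974046698/27372894667635) = 2245709 + 1002860630974046698/27372894667635 = 62474416542133974913/27372894667635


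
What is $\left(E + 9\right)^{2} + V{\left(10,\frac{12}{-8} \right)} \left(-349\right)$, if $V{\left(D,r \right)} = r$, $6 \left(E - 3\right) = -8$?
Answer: $\frac{11471}{18} \approx 637.28$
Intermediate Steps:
$E = \frac{5}{3}$ ($E = 3 + \frac{1}{6} \left(-8\right) = 3 - \frac{4}{3} = \frac{5}{3} \approx 1.6667$)
$\left(E + 9\right)^{2} + V{\left(10,\frac{12}{-8} \right)} \left(-349\right) = \left(\frac{5}{3} + 9\right)^{2} + \frac{12}{-8} \left(-349\right) = \left(\frac{32}{3}\right)^{2} + 12 \left(- \frac{1}{8}\right) \left(-349\right) = \frac{1024}{9} - - \frac{1047}{2} = \frac{1024}{9} + \frac{1047}{2} = \frac{11471}{18}$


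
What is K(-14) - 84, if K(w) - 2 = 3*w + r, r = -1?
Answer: -125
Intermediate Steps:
K(w) = 1 + 3*w (K(w) = 2 + (3*w - 1) = 2 + (-1 + 3*w) = 1 + 3*w)
K(-14) - 84 = (1 + 3*(-14)) - 84 = (1 - 42) - 84 = -41 - 84 = -125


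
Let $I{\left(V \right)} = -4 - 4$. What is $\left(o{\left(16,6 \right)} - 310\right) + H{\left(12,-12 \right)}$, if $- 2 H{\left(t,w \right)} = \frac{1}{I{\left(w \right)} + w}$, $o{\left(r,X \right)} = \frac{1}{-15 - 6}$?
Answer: $- \frac{260419}{840} \approx -310.02$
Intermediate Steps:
$I{\left(V \right)} = -8$ ($I{\left(V \right)} = -4 - 4 = -8$)
$o{\left(r,X \right)} = - \frac{1}{21}$ ($o{\left(r,X \right)} = \frac{1}{-15 - 6} = \frac{1}{-21} = - \frac{1}{21}$)
$H{\left(t,w \right)} = - \frac{1}{2 \left(-8 + w\right)}$
$\left(o{\left(16,6 \right)} - 310\right) + H{\left(12,-12 \right)} = \left(- \frac{1}{21} - 310\right) - \frac{1}{-16 + 2 \left(-12\right)} = - \frac{6511}{21} - \frac{1}{-16 - 24} = - \frac{6511}{21} - \frac{1}{-40} = - \frac{6511}{21} - - \frac{1}{40} = - \frac{6511}{21} + \frac{1}{40} = - \frac{260419}{840}$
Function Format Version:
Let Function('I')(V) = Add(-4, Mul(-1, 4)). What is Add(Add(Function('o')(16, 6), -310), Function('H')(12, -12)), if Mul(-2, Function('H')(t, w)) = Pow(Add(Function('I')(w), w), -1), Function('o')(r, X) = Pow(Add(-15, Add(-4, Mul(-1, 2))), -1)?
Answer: Rational(-260419, 840) ≈ -310.02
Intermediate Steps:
Function('I')(V) = -8 (Function('I')(V) = Add(-4, -4) = -8)
Function('o')(r, X) = Rational(-1, 21) (Function('o')(r, X) = Pow(Add(-15, Add(-4, -2)), -1) = Pow(Add(-15, -6), -1) = Pow(-21, -1) = Rational(-1, 21))
Function('H')(t, w) = Mul(Rational(-1, 2), Pow(Add(-8, w), -1))
Add(Add(Function('o')(16, 6), -310), Function('H')(12, -12)) = Add(Add(Rational(-1, 21), -310), Mul(-1, Pow(Add(-16, Mul(2, -12)), -1))) = Add(Rational(-6511, 21), Mul(-1, Pow(Add(-16, -24), -1))) = Add(Rational(-6511, 21), Mul(-1, Pow(-40, -1))) = Add(Rational(-6511, 21), Mul(-1, Rational(-1, 40))) = Add(Rational(-6511, 21), Rational(1, 40)) = Rational(-260419, 840)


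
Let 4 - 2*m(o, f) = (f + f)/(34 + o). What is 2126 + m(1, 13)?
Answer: 74467/35 ≈ 2127.6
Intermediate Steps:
m(o, f) = 2 - f/(34 + o) (m(o, f) = 2 - (f + f)/(2*(34 + o)) = 2 - 2*f/(2*(34 + o)) = 2 - f/(34 + o))
2126 + m(1, 13) = 2126 + (68 - 1*13 + 2*1)/(34 + 1) = 2126 + (68 - 13 + 2)/35 = 2126 + (1/35)*57 = 2126 + 57/35 = 74467/35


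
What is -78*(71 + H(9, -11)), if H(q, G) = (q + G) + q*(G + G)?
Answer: 10062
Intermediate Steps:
H(q, G) = G + q + 2*G*q (H(q, G) = (G + q) + q*(2*G) = (G + q) + 2*G*q = G + q + 2*G*q)
-78*(71 + H(9, -11)) = -78*(71 + (-11 + 9 + 2*(-11)*9)) = -78*(71 + (-11 + 9 - 198)) = -78*(71 - 200) = -78*(-129) = 10062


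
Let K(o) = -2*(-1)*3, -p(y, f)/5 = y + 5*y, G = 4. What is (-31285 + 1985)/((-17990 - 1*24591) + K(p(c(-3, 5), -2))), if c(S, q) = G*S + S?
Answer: 1172/1703 ≈ 0.68820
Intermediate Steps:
c(S, q) = 5*S (c(S, q) = 4*S + S = 5*S)
p(y, f) = -30*y (p(y, f) = -5*(y + 5*y) = -30*y)
K(o) = 6 (K(o) = 2*3 = 6)
(-31285 + 1985)/((-17990 - 1*24591) + K(p(c(-3, 5), -2))) = (-31285 + 1985)/((-17990 - 1*24591) + 6) = -29300/((-17990 - 24591) + 6) = -29300/(-42581 + 6) = -29300/(-42575) = -29300*(-1/42575) = 1172/1703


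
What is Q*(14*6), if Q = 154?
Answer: 12936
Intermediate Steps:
Q*(14*6) = 154*(14*6) = 154*84 = 12936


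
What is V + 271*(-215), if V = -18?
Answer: -58283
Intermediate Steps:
V + 271*(-215) = -18 + 271*(-215) = -18 - 58265 = -58283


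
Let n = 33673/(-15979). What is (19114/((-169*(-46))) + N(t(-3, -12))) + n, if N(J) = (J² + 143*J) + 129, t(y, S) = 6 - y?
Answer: 93001052733/62110373 ≈ 1497.4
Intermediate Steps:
n = -33673/15979 (n = 33673*(-1/15979) = -33673/15979 ≈ -2.1073)
N(J) = 129 + J² + 143*J
(19114/((-169*(-46))) + N(t(-3, -12))) + n = (19114/((-169*(-46))) + (129 + (6 - 1*(-3))² + 143*(6 - 1*(-3)))) - 33673/15979 = (19114/7774 + (129 + (6 + 3)² + 143*(6 + 3))) - 33673/15979 = (19114*(1/7774) + (129 + 9² + 143*9)) - 33673/15979 = (9557/3887 + (129 + 81 + 1287)) - 33673/15979 = (9557/3887 + 1497) - 33673/15979 = 5828396/3887 - 33673/15979 = 93001052733/62110373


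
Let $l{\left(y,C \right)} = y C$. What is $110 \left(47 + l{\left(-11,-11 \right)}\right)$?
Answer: $18480$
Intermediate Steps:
$l{\left(y,C \right)} = C y$
$110 \left(47 + l{\left(-11,-11 \right)}\right) = 110 \left(47 - -121\right) = 110 \left(47 + 121\right) = 110 \cdot 168 = 18480$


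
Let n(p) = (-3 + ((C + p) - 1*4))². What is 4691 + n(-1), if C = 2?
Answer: 4727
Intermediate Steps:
n(p) = (-5 + p)² (n(p) = (-3 + ((2 + p) - 1*4))² = (-3 + ((2 + p) - 4))² = (-3 + (-2 + p))² = (-5 + p)²)
4691 + n(-1) = 4691 + (-5 - 1)² = 4691 + (-6)² = 4691 + 36 = 4727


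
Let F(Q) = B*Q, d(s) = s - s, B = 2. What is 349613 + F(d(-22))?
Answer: 349613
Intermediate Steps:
d(s) = 0
F(Q) = 2*Q
349613 + F(d(-22)) = 349613 + 2*0 = 349613 + 0 = 349613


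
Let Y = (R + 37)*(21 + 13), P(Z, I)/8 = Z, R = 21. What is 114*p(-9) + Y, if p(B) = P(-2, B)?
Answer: 148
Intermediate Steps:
P(Z, I) = 8*Z
p(B) = -16 (p(B) = 8*(-2) = -16)
Y = 1972 (Y = (21 + 37)*(21 + 13) = 58*34 = 1972)
114*p(-9) + Y = 114*(-16) + 1972 = -1824 + 1972 = 148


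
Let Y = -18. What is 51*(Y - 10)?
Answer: -1428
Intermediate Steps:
51*(Y - 10) = 51*(-18 - 10) = 51*(-28) = -1428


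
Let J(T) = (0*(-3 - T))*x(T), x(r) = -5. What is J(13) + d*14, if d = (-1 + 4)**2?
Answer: 126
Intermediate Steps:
J(T) = 0 (J(T) = (0*(-3 - T))*(-5) = 0*(-5) = 0)
d = 9 (d = 3**2 = 9)
J(13) + d*14 = 0 + 9*14 = 0 + 126 = 126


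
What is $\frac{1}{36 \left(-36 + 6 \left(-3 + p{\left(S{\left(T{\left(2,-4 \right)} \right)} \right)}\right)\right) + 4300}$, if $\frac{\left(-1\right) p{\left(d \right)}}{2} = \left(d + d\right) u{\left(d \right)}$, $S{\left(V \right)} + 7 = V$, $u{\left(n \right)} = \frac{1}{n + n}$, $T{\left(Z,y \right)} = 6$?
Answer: $\frac{1}{1924} \approx 0.00051975$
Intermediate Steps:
$u{\left(n \right)} = \frac{1}{2 n}$
$S{\left(V \right)} = -7 + V$
$p{\left(d \right)} = -2$ ($p{\left(d \right)} = - 2 \left(d + d\right) \frac{1}{2 d} = - 2 \cdot 2 d \frac{1}{2 d} = \left(-2\right) 1 = -2$)
$\frac{1}{36 \left(-36 + 6 \left(-3 + p{\left(S{\left(T{\left(2,-4 \right)} \right)} \right)}\right)\right) + 4300} = \frac{1}{36 \left(-36 + 6 \left(-3 - 2\right)\right) + 4300} = \frac{1}{36 \left(-36 + 6 \left(-5\right)\right) + 4300} = \frac{1}{36 \left(-36 - 30\right) + 4300} = \frac{1}{36 \left(-66\right) + 4300} = \frac{1}{-2376 + 4300} = \frac{1}{1924}$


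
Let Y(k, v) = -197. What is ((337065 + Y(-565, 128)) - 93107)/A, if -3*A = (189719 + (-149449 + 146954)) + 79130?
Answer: -731283/266354 ≈ -2.7455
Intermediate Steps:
A = -266354/3 (A = -((189719 + (-149449 + 146954)) + 79130)/3 = -((189719 - 2495) + 79130)/3 = -(187224 + 79130)/3 = -1/3*266354 = -266354/3 ≈ -88785.)
((337065 + Y(-565, 128)) - 93107)/A = ((337065 - 197) - 93107)/(-266354/3) = (336868 - 93107)*(-3/266354) = 243761*(-3/266354) = -731283/266354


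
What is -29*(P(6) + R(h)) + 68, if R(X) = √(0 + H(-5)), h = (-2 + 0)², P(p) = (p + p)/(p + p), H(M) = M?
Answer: 39 - 29*I*√5 ≈ 39.0 - 64.846*I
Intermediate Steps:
P(p) = 1 (P(p) = (2*p)/((2*p)) = (2*p)*(1/(2*p)) = 1)
h = 4 (h = (-2)² = 4)
R(X) = I*√5 (R(X) = √(0 - 5) = √(-5) = I*√5)
-29*(P(6) + R(h)) + 68 = -29*(1 + I*√5) + 68 = (-29 - 29*I*√5) + 68 = 39 - 29*I*√5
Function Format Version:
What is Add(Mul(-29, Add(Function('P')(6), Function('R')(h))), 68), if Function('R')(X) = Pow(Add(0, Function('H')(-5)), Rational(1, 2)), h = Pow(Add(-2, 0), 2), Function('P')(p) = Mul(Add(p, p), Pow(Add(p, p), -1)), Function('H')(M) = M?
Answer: Add(39, Mul(-29, I, Pow(5, Rational(1, 2)))) ≈ Add(39.000, Mul(-64.846, I))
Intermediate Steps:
Function('P')(p) = 1 (Function('P')(p) = Mul(Mul(2, p), Pow(Mul(2, p), -1)) = Mul(Mul(2, p), Mul(Rational(1, 2), Pow(p, -1))) = 1)
h = 4 (h = Pow(-2, 2) = 4)
Function('R')(X) = Mul(I, Pow(5, Rational(1, 2))) (Function('R')(X) = Pow(Add(0, -5), Rational(1, 2)) = Pow(-5, Rational(1, 2)) = Mul(I, Pow(5, Rational(1, 2))))
Add(Mul(-29, Add(Function('P')(6), Function('R')(h))), 68) = Add(Mul(-29, Add(1, Mul(I, Pow(5, Rational(1, 2))))), 68) = Add(Add(-29, Mul(-29, I, Pow(5, Rational(1, 2)))), 68) = Add(39, Mul(-29, I, Pow(5, Rational(1, 2))))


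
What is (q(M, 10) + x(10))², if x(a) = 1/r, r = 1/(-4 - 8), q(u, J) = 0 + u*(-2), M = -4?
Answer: 16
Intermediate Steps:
q(u, J) = -2*u (q(u, J) = 0 - 2*u = -2*u)
r = -1/12 (r = 1/(-12) = -1/12 ≈ -0.083333)
x(a) = -12 (x(a) = 1/(-1/12) = -12)
(q(M, 10) + x(10))² = (-2*(-4) - 12)² = (8 - 12)² = (-4)² = 16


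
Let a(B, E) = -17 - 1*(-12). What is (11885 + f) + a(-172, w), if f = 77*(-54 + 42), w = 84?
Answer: 10956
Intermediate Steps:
a(B, E) = -5 (a(B, E) = -17 + 12 = -5)
f = -924 (f = 77*(-12) = -924)
(11885 + f) + a(-172, w) = (11885 - 924) - 5 = 10961 - 5 = 10956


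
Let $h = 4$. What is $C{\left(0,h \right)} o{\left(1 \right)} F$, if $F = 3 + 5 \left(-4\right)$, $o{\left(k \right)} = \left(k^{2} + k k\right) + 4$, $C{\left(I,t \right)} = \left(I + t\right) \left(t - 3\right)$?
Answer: $-408$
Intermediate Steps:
$C{\left(I,t \right)} = \left(-3 + t\right) \left(I + t\right)$ ($C{\left(I,t \right)} = \left(I + t\right) \left(-3 + t\right) = \left(-3 + t\right) \left(I + t\right)$)
$o{\left(k \right)} = 4 + 2 k^{2}$ ($o{\left(k \right)} = \left(k^{2} + k^{2}\right) + 4 = 2 k^{2} + 4 = 4 + 2 k^{2}$)
$F = -17$ ($F = 3 - 20 = -17$)
$C{\left(0,h \right)} o{\left(1 \right)} F = \left(4^{2} - 0 - 12 + 0 \cdot 4\right) \left(4 + 2 \cdot 1^{2}\right) \left(-17\right) = \left(16 + 0 - 12 + 0\right) \left(4 + 2 \cdot 1\right) \left(-17\right) = 4 \left(4 + 2\right) \left(-17\right) = 4 \cdot 6 \left(-17\right) = 24 \left(-17\right) = -408$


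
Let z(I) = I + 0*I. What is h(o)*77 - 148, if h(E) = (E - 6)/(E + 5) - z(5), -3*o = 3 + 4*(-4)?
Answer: -2187/4 ≈ -546.75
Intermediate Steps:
o = 13/3 (o = -(3 + 4*(-4))/3 = -(3 - 16)/3 = -⅓*(-13) = 13/3 ≈ 4.3333)
z(I) = I (z(I) = I + 0 = I)
h(E) = -5 + (-6 + E)/(5 + E) (h(E) = (E - 6)/(E + 5) - 1*5 = (-6 + E)/(5 + E) - 5 = -5 + (-6 + E)/(5 + E))
h(o)*77 - 148 = ((-31 - 4*13/3)/(5 + 13/3))*77 - 148 = ((-31 - 52/3)/(28/3))*77 - 148 = ((3/28)*(-145/3))*77 - 148 = -145/28*77 - 148 = -1595/4 - 148 = -2187/4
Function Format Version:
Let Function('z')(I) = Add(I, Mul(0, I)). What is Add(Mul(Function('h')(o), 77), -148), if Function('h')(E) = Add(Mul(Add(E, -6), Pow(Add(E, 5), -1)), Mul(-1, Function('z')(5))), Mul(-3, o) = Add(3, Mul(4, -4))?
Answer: Rational(-2187, 4) ≈ -546.75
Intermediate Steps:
o = Rational(13, 3) (o = Mul(Rational(-1, 3), Add(3, Mul(4, -4))) = Mul(Rational(-1, 3), Add(3, -16)) = Mul(Rational(-1, 3), -13) = Rational(13, 3) ≈ 4.3333)
Function('z')(I) = I (Function('z')(I) = Add(I, 0) = I)
Function('h')(E) = Add(-5, Mul(Pow(Add(5, E), -1), Add(-6, E))) (Function('h')(E) = Add(Mul(Add(E, -6), Pow(Add(E, 5), -1)), Mul(-1, 5)) = Add(Mul(Add(-6, E), Pow(Add(5, E), -1)), -5) = Add(Mul(Pow(Add(5, E), -1), Add(-6, E)), -5) = Add(-5, Mul(Pow(Add(5, E), -1), Add(-6, E))))
Add(Mul(Function('h')(o), 77), -148) = Add(Mul(Mul(Pow(Add(5, Rational(13, 3)), -1), Add(-31, Mul(-4, Rational(13, 3)))), 77), -148) = Add(Mul(Mul(Pow(Rational(28, 3), -1), Add(-31, Rational(-52, 3))), 77), -148) = Add(Mul(Mul(Rational(3, 28), Rational(-145, 3)), 77), -148) = Add(Mul(Rational(-145, 28), 77), -148) = Add(Rational(-1595, 4), -148) = Rational(-2187, 4)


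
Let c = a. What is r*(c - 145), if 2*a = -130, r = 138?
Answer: -28980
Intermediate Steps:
a = -65 (a = (½)*(-130) = -65)
c = -65
r*(c - 145) = 138*(-65 - 145) = 138*(-210) = -28980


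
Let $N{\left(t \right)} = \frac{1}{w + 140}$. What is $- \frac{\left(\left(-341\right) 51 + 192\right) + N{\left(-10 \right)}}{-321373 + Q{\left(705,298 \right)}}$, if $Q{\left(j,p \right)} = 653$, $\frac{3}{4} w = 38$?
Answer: $- \frac{1967565}{36690368} \approx -0.053626$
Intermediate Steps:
$w = \frac{152}{3}$ ($w = \frac{4}{3} \cdot 38 = \frac{152}{3} \approx 50.667$)
$N{\left(t \right)} = \frac{3}{572}$ ($N{\left(t \right)} = \frac{1}{\frac{152}{3} + 140} = \frac{1}{\frac{572}{3}} = \frac{3}{572}$)
$- \frac{\left(\left(-341\right) 51 + 192\right) + N{\left(-10 \right)}}{-321373 + Q{\left(705,298 \right)}} = - \frac{\left(\left(-341\right) 51 + 192\right) + \frac{3}{572}}{-321373 + 653} = - \frac{\left(-17391 + 192\right) + \frac{3}{572}}{-320720} = - \frac{\left(-17199 + \frac{3}{572}\right) \left(-1\right)}{320720} = - \frac{\left(-9837825\right) \left(-1\right)}{572 \cdot 320720} = \left(-1\right) \frac{1967565}{36690368} = - \frac{1967565}{36690368}$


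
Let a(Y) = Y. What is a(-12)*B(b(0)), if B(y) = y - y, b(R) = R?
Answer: 0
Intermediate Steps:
B(y) = 0
a(-12)*B(b(0)) = -12*0 = 0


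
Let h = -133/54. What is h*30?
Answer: -665/9 ≈ -73.889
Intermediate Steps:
h = -133/54 (h = -133*1/54 = -133/54 ≈ -2.4630)
h*30 = -133/54*30 = -665/9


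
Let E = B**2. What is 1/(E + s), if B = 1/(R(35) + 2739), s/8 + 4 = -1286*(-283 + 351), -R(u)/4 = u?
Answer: -6754801/4725766856415 ≈ -1.4294e-6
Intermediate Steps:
R(u) = -4*u
s = -699616 (s = -32 + 8*(-1286*(-283 + 351)) = -32 + 8*(-1286*68) = -32 + 8*(-87448) = -32 - 699584 = -699616)
B = 1/2599 (B = 1/(-4*35 + 2739) = 1/(-140 + 2739) = 1/2599 ≈ 0.00038476)
E = 1/6754801 (E = (1/2599)**2 = 1/6754801 ≈ 1.4804e-7)
1/(E + s) = 1/(1/6754801 - 699616) = 1/(-4725766856415/6754801) = -6754801/4725766856415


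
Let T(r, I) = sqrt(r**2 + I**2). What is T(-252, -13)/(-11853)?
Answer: -sqrt(63673)/11853 ≈ -0.021289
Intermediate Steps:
T(r, I) = sqrt(I**2 + r**2)
T(-252, -13)/(-11853) = sqrt((-13)**2 + (-252)**2)/(-11853) = sqrt(169 + 63504)*(-1/11853) = sqrt(63673)*(-1/11853) = -sqrt(63673)/11853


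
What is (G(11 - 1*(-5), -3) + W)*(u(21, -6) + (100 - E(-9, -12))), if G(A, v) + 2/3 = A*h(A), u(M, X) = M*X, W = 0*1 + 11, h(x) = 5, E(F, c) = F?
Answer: -4607/3 ≈ -1535.7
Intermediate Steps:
W = 11 (W = 0 + 11 = 11)
G(A, v) = -⅔ + 5*A (G(A, v) = -⅔ + A*5 = -⅔ + 5*A)
(G(11 - 1*(-5), -3) + W)*(u(21, -6) + (100 - E(-9, -12))) = ((-⅔ + 5*(11 - 1*(-5))) + 11)*(21*(-6) + (100 - 1*(-9))) = ((-⅔ + 5*(11 + 5)) + 11)*(-126 + (100 + 9)) = ((-⅔ + 5*16) + 11)*(-126 + 109) = ((-⅔ + 80) + 11)*(-17) = (238/3 + 11)*(-17) = (271/3)*(-17) = -4607/3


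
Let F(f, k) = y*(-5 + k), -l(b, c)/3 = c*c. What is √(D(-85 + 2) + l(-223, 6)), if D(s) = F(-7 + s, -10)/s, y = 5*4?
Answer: 38*I*√498/83 ≈ 10.217*I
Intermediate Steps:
y = 20
l(b, c) = -3*c² (l(b, c) = -3*c*c = -3*c²)
F(f, k) = -100 + 20*k (F(f, k) = 20*(-5 + k) = -100 + 20*k)
D(s) = -300/s (D(s) = (-100 + 20*(-10))/s = (-100 - 200)/s = -300/s)
√(D(-85 + 2) + l(-223, 6)) = √(-300/(-85 + 2) - 3*6²) = √(-300/(-83) - 3*36) = √(-300*(-1/83) - 108) = √(300/83 - 108) = √(-8664/83) = 38*I*√498/83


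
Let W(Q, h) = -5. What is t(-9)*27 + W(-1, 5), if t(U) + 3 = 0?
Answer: -86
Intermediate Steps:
t(U) = -3 (t(U) = -3 + 0 = -3)
t(-9)*27 + W(-1, 5) = -3*27 - 5 = -81 - 5 = -86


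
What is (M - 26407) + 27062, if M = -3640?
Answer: -2985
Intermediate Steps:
(M - 26407) + 27062 = (-3640 - 26407) + 27062 = -30047 + 27062 = -2985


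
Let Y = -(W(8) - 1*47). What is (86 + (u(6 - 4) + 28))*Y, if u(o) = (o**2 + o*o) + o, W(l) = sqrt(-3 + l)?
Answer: 5828 - 124*sqrt(5) ≈ 5550.7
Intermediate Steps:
u(o) = o + 2*o**2 (u(o) = (o**2 + o**2) + o = 2*o**2 + o = o + 2*o**2)
Y = 47 - sqrt(5) (Y = -(sqrt(-3 + 8) - 1*47) = -(sqrt(5) - 47) = -(-47 + sqrt(5)) = 47 - sqrt(5) ≈ 44.764)
(86 + (u(6 - 4) + 28))*Y = (86 + ((6 - 4)*(1 + 2*(6 - 4)) + 28))*(47 - sqrt(5)) = (86 + (2*(1 + 2*2) + 28))*(47 - sqrt(5)) = (86 + (2*(1 + 4) + 28))*(47 - sqrt(5)) = (86 + (2*5 + 28))*(47 - sqrt(5)) = (86 + (10 + 28))*(47 - sqrt(5)) = (86 + 38)*(47 - sqrt(5)) = 124*(47 - sqrt(5)) = 5828 - 124*sqrt(5)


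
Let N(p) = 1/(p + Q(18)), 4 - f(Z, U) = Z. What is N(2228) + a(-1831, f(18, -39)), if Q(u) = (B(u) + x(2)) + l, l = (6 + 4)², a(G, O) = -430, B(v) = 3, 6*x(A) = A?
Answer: -3007417/6994 ≈ -430.00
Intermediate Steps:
x(A) = A/6
f(Z, U) = 4 - Z
l = 100 (l = 10² = 100)
Q(u) = 310/3 (Q(u) = (3 + (⅙)*2) + 100 = (3 + ⅓) + 100 = 10/3 + 100 = 310/3)
N(p) = 1/(310/3 + p) (N(p) = 1/(p + 310/3) = 1/(310/3 + p))
N(2228) + a(-1831, f(18, -39)) = 3/(310 + 3*2228) - 430 = 3/(310 + 6684) - 430 = 3/6994 - 430 = -3007417/6994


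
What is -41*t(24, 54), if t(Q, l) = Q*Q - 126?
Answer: -18450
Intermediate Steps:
t(Q, l) = -126 + Q**2 (t(Q, l) = Q**2 - 126 = -126 + Q**2)
-41*t(24, 54) = -41*(-126 + 24**2) = -41*(-126 + 576) = -41*450 = -18450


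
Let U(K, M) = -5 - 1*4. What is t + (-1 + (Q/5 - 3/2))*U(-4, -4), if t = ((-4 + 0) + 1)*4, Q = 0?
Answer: 21/2 ≈ 10.500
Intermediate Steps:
U(K, M) = -9 (U(K, M) = -5 - 4 = -9)
t = -12 (t = (-4 + 1)*4 = -3*4 = -12)
t + (-1 + (Q/5 - 3/2))*U(-4, -4) = -12 + (-1 + (0/5 - 3/2))*(-9) = -12 + (-1 + (0*(1/5) - 3*1/2))*(-9) = -12 + (-1 + (0 - 3/2))*(-9) = -12 + (-1 - 3/2)*(-9) = -12 - 5/2*(-9) = -12 + 45/2 = 21/2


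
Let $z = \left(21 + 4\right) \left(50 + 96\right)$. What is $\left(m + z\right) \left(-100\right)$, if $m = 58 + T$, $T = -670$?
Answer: $-303800$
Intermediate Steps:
$z = 3650$ ($z = 25 \cdot 146 = 3650$)
$m = -612$ ($m = 58 - 670 = -612$)
$\left(m + z\right) \left(-100\right) = \left(-612 + 3650\right) \left(-100\right) = 3038 \left(-100\right) = -303800$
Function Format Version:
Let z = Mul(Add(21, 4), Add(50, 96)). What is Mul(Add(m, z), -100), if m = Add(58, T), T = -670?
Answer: -303800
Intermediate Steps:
z = 3650 (z = Mul(25, 146) = 3650)
m = -612 (m = Add(58, -670) = -612)
Mul(Add(m, z), -100) = Mul(Add(-612, 3650), -100) = Mul(3038, -100) = -303800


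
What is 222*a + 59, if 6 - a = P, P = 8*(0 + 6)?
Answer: -9265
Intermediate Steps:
P = 48 (P = 8*6 = 48)
a = -42 (a = 6 - 1*48 = 6 - 48 = -42)
222*a + 59 = 222*(-42) + 59 = -9324 + 59 = -9265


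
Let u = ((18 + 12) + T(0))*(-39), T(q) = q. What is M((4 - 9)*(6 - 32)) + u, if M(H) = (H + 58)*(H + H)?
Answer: 47710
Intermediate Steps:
M(H) = 2*H*(58 + H) (M(H) = (58 + H)*(2*H) = 2*H*(58 + H))
u = -1170 (u = ((18 + 12) + 0)*(-39) = (30 + 0)*(-39) = 30*(-39) = -1170)
M((4 - 9)*(6 - 32)) + u = 2*((4 - 9)*(6 - 32))*(58 + (4 - 9)*(6 - 32)) - 1170 = 2*(-5*(-26))*(58 - 5*(-26)) - 1170 = 2*130*(58 + 130) - 1170 = 2*130*188 - 1170 = 48880 - 1170 = 47710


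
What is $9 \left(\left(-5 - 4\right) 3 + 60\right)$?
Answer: $297$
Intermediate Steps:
$9 \left(\left(-5 - 4\right) 3 + 60\right) = 9 \left(\left(-9\right) 3 + 60\right) = 9 \left(-27 + 60\right) = 9 \cdot 33 = 297$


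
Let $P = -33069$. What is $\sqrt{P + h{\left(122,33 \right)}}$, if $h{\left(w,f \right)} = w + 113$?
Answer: $i \sqrt{32834} \approx 181.2 i$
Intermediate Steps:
$h{\left(w,f \right)} = 113 + w$
$\sqrt{P + h{\left(122,33 \right)}} = \sqrt{-33069 + \left(113 + 122\right)} = \sqrt{-33069 + 235} = \sqrt{-32834} = i \sqrt{32834}$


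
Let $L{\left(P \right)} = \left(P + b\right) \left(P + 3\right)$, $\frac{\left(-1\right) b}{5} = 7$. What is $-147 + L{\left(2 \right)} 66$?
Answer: $-11037$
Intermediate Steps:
$b = -35$ ($b = \left(-5\right) 7 = -35$)
$L{\left(P \right)} = \left(-35 + P\right) \left(3 + P\right)$ ($L{\left(P \right)} = \left(P - 35\right) \left(P + 3\right) = \left(-35 + P\right) \left(3 + P\right)$)
$-147 + L{\left(2 \right)} 66 = -147 + \left(-105 + 2^{2} - 64\right) 66 = -147 + \left(-105 + 4 - 64\right) 66 = -147 - 10890 = -11037$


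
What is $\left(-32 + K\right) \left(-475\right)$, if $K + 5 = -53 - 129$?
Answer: $104025$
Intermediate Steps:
$K = -187$ ($K = -5 - 182 = -187$)
$\left(-32 + K\right) \left(-475\right) = \left(-32 - 187\right) \left(-475\right) = \left(-219\right) \left(-475\right) = 104025$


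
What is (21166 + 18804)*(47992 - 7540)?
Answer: 1616866440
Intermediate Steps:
(21166 + 18804)*(47992 - 7540) = 39970*40452 = 1616866440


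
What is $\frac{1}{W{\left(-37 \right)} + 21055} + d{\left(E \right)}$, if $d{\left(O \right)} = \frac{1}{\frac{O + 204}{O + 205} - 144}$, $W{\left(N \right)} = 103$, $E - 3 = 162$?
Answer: $- \frac{7775549}{1119490938} \approx -0.0069456$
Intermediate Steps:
$E = 165$ ($E = 3 + 162 = 165$)
$d{\left(O \right)} = \frac{1}{-144 + \frac{204 + O}{205 + O}}$ ($d{\left(O \right)} = \frac{1}{\frac{204 + O}{205 + O} - 144} = \frac{1}{-144 + \frac{204 + O}{205 + O}}$)
$\frac{1}{W{\left(-37 \right)} + 21055} + d{\left(E \right)} = \frac{1}{103 + 21055} + \frac{-205 - 165}{29316 + 143 \cdot 165} = \frac{1}{21158} + \frac{-205 - 165}{29316 + 23595} = \frac{1}{21158} + \frac{1}{52911} \left(-370\right) = \frac{1}{21158} - \frac{370}{52911} = - \frac{7775549}{1119490938}$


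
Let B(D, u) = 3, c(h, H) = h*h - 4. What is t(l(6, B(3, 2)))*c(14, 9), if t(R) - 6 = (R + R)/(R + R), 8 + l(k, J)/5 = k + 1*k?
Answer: 1344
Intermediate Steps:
c(h, H) = -4 + h**2 (c(h, H) = h**2 - 4 = -4 + h**2)
l(k, J) = -40 + 10*k (l(k, J) = -40 + 5*(k + 1*k) = -40 + 5*(k + k) = -40 + 5*(2*k) = -40 + 10*k)
t(R) = 7 (t(R) = 6 + (R + R)/(R + R) = 6 + (2*R)/((2*R)) = 6 + (2*R)*(1/(2*R)) = 6 + 1 = 7)
t(l(6, B(3, 2)))*c(14, 9) = 7*(-4 + 14**2) = 7*(-4 + 196) = 7*192 = 1344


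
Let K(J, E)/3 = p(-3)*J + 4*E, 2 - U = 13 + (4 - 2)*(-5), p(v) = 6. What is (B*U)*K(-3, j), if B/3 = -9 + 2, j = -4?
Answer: -2142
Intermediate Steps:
B = -21 (B = 3*(-9 + 2) = 3*(-7) = -21)
U = -1 (U = 2 - (13 + (4 - 2)*(-5)) = 2 - (13 + 2*(-5)) = 2 - (13 - 10) = 2 - 1*3 = 2 - 3 = -1)
K(J, E) = 12*E + 18*J (K(J, E) = 3*(6*J + 4*E) = 3*(4*E + 6*J) = 12*E + 18*J)
(B*U)*K(-3, j) = (-21*(-1))*(12*(-4) + 18*(-3)) = 21*(-48 - 54) = 21*(-102) = -2142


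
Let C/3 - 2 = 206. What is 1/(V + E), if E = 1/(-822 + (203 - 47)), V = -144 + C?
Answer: 666/319679 ≈ 0.0020833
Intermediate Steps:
C = 624 (C = 6 + 3*206 = 6 + 618 = 624)
V = 480 (V = -144 + 624 = 480)
E = -1/666 (E = 1/(-822 + 156) = 1/(-666) = -1/666 ≈ -0.0015015)
1/(V + E) = 1/(480 - 1/666) = 1/(319679/666) = 666/319679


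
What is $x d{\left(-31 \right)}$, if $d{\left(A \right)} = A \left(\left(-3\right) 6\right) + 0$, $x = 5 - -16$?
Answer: $11718$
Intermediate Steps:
$x = 21$ ($x = 5 + 16 = 21$)
$d{\left(A \right)} = - 18 A$ ($d{\left(A \right)} = A \left(-18\right) + 0 = - 18 A + 0 = - 18 A$)
$x d{\left(-31 \right)} = 21 \left(\left(-18\right) \left(-31\right)\right) = 21 \cdot 558 = 11718$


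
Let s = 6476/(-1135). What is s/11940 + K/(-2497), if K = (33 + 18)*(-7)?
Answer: 5310416/37267725 ≈ 0.14249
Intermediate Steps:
K = -357 (K = 51*(-7) = -357)
s = -6476/1135 (s = 6476*(-1/1135) = -6476/1135 ≈ -5.7057)
s/11940 + K/(-2497) = -6476/1135/11940 - 357/(-2497) = -6476/1135*1/11940 - 357*(-1/2497) = -1619/3387975 + 357/2497 = 5310416/37267725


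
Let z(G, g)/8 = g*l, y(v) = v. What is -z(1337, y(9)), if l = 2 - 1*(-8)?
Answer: -720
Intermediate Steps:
l = 10 (l = 2 + 8 = 10)
z(G, g) = 80*g (z(G, g) = 8*(g*10) = 8*(10*g) = 80*g)
-z(1337, y(9)) = -80*9 = -1*720 = -720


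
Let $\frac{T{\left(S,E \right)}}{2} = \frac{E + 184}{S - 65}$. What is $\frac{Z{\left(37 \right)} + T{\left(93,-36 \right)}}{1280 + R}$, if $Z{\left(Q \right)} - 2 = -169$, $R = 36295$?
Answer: $- \frac{73}{17535} \approx -0.0041631$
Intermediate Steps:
$Z{\left(Q \right)} = -167$ ($Z{\left(Q \right)} = 2 - 169 = -167$)
$T{\left(S,E \right)} = \frac{2 \left(184 + E\right)}{-65 + S}$ ($T{\left(S,E \right)} = 2 \frac{E + 184}{S - 65} = 2 \frac{184 + E}{-65 + S} = \frac{2 \left(184 + E\right)}{-65 + S}$)
$\frac{Z{\left(37 \right)} + T{\left(93,-36 \right)}}{1280 + R} = \frac{-167 + \frac{2 \left(184 - 36\right)}{-65 + 93}}{1280 + 36295} = \frac{-167 + 2 \cdot \frac{1}{28} \cdot 148}{37575} = \left(-167 + 2 \cdot \frac{1}{28} \cdot 148\right) \frac{1}{37575} = \left(-167 + \frac{74}{7}\right) \frac{1}{37575} = \left(- \frac{1095}{7}\right) \frac{1}{37575} = - \frac{73}{17535}$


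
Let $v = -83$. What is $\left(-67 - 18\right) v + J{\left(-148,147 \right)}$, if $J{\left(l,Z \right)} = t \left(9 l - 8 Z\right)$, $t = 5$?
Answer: $-5485$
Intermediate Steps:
$J{\left(l,Z \right)} = - 40 Z + 45 l$ ($J{\left(l,Z \right)} = 5 \left(9 l - 8 Z\right) = 5 \left(- 8 Z + 9 l\right) = - 40 Z + 45 l$)
$\left(-67 - 18\right) v + J{\left(-148,147 \right)} = \left(-67 - 18\right) \left(-83\right) + \left(\left(-40\right) 147 + 45 \left(-148\right)\right) = \left(-85\right) \left(-83\right) - 12540 = 7055 - 12540 = -5485$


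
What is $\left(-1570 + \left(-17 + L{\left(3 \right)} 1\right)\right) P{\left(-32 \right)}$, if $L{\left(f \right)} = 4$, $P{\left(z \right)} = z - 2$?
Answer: $53822$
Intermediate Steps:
$P{\left(z \right)} = -2 + z$ ($P{\left(z \right)} = z - 2 = -2 + z$)
$\left(-1570 + \left(-17 + L{\left(3 \right)} 1\right)\right) P{\left(-32 \right)} = \left(-1570 + \left(-17 + 4 \cdot 1\right)\right) \left(-2 - 32\right) = \left(-1570 + \left(-17 + 4\right)\right) \left(-34\right) = \left(-1570 - 13\right) \left(-34\right) = \left(-1583\right) \left(-34\right) = 53822$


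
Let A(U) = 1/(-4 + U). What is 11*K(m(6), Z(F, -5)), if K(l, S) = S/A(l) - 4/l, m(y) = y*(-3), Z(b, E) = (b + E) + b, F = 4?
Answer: -6512/9 ≈ -723.56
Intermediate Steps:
Z(b, E) = E + 2*b (Z(b, E) = (E + b) + b = E + 2*b)
m(y) = -3*y
K(l, S) = -4/l + S*(-4 + l) (K(l, S) = S/(1/(-4 + l)) - 4/l = S*(-4 + l) - 4/l = -4/l + S*(-4 + l))
11*K(m(6), Z(F, -5)) = 11*((-4 + (-5 + 2*4)*(-3*6)*(-4 - 3*6))/((-3*6))) = 11*((-4 + (-5 + 8)*(-18)*(-4 - 18))/(-18)) = 11*(-(-4 + 3*(-18)*(-22))/18) = 11*(-(-4 + 1188)/18) = 11*(-1/18*1184) = 11*(-592/9) = -6512/9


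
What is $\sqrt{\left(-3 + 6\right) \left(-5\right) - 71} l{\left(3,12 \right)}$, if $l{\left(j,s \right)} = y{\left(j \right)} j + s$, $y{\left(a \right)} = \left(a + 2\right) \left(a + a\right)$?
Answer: $102 i \sqrt{86} \approx 945.91 i$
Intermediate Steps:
$y{\left(a \right)} = 2 a \left(2 + a\right)$ ($y{\left(a \right)} = \left(2 + a\right) 2 a = 2 a \left(2 + a\right)$)
$l{\left(j,s \right)} = s + 2 j^{2} \left(2 + j\right)$ ($l{\left(j,s \right)} = 2 j \left(2 + j\right) j + s = 2 j^{2} \left(2 + j\right) + s = s + 2 j^{2} \left(2 + j\right)$)
$\sqrt{\left(-3 + 6\right) \left(-5\right) - 71} l{\left(3,12 \right)} = \sqrt{\left(-3 + 6\right) \left(-5\right) - 71} \left(12 + 2 \cdot 3^{2} \left(2 + 3\right)\right) = \sqrt{3 \left(-5\right) - 71} \left(12 + 2 \cdot 9 \cdot 5\right) = \sqrt{-15 - 71} \left(12 + 90\right) = \sqrt{-86} \cdot 102 = i \sqrt{86} \cdot 102 = 102 i \sqrt{86}$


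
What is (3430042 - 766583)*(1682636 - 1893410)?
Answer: -561387907266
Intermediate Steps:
(3430042 - 766583)*(1682636 - 1893410) = 2663459*(-210774) = -561387907266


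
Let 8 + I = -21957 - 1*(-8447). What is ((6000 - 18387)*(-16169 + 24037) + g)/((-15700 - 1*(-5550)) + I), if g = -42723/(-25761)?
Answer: 836896871451/203237116 ≈ 4117.8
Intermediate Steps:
I = -13518 (I = -8 + (-21957 - 1*(-8447)) = -8 + (-21957 + 8447) = -8 - 13510 = -13518)
g = 14241/8587 (g = -42723*(-1/25761) = 14241/8587 ≈ 1.6584)
((6000 - 18387)*(-16169 + 24037) + g)/((-15700 - 1*(-5550)) + I) = ((6000 - 18387)*(-16169 + 24037) + 14241/8587)/((-15700 - 1*(-5550)) - 13518) = (-12387*7868 + 14241/8587)/((-15700 + 5550) - 13518) = (-97460916 + 14241/8587)/(-10150 - 13518) = -836896871451/8587/(-23668) = -836896871451/8587*(-1/23668) = 836896871451/203237116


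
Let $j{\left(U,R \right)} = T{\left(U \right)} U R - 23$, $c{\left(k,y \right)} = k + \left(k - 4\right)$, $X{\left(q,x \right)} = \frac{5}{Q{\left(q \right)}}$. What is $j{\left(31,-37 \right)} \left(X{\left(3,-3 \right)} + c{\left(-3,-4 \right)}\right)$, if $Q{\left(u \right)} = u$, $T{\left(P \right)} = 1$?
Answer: $9750$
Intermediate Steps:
$X{\left(q,x \right)} = \frac{5}{q}$
$c{\left(k,y \right)} = -4 + 2 k$ ($c{\left(k,y \right)} = k + \left(k - 4\right) = k + \left(-4 + k\right) = -4 + 2 k$)
$j{\left(U,R \right)} = -23 + R U$ ($j{\left(U,R \right)} = 1 U R - 23 = U R - 23 = R U - 23 = -23 + R U$)
$j{\left(31,-37 \right)} \left(X{\left(3,-3 \right)} + c{\left(-3,-4 \right)}\right) = \left(-23 - 1147\right) \left(\frac{5}{3} + \left(-4 + 2 \left(-3\right)\right)\right) = \left(-23 - 1147\right) \left(5 \cdot \frac{1}{3} - 10\right) = - 1170 \left(\frac{5}{3} - 10\right) = \left(-1170\right) \left(- \frac{25}{3}\right) = 9750$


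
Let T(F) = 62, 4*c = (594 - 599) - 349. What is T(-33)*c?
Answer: -5487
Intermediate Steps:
c = -177/2 (c = ((594 - 599) - 349)/4 = (-5 - 349)/4 = (¼)*(-354) = -177/2 ≈ -88.500)
T(-33)*c = 62*(-177/2) = -5487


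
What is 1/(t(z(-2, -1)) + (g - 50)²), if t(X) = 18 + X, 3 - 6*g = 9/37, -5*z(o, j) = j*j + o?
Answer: 6845/16924024 ≈ 0.00040445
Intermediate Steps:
z(o, j) = -o/5 - j²/5 (z(o, j) = -(j*j + o)/5 = -(j² + o)/5 = -(o + j²)/5 = -o/5 - j²/5)
g = 17/37 (g = ½ - 3/(2*37) = ½ - ⅙*9/37 = ½ - 3/74 = 17/37 ≈ 0.45946)
1/(t(z(-2, -1)) + (g - 50)²) = 1/((18 + (-⅕*(-2) - ⅕*(-1)²)) + (17/37 - 50)²) = 1/((18 + (⅖ - ⅕*1)) + (-1833/37)²) = 1/((18 + (⅖ - ⅕)) + 3359889/1369) = 1/((18 + ⅕) + 3359889/1369) = 1/(91/5 + 3359889/1369) = 1/(16924024/6845) = 6845/16924024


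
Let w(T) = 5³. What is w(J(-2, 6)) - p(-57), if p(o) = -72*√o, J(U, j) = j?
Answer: 125 + 72*I*√57 ≈ 125.0 + 543.59*I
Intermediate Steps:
w(T) = 125
w(J(-2, 6)) - p(-57) = 125 - (-72)*√(-57) = 125 - (-72)*I*√57 = 125 + 72*I*√57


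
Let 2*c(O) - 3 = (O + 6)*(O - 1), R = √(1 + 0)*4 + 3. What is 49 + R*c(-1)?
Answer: 49/2 ≈ 24.500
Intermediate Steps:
R = 7 (R = √1*4 + 3 = 1*4 + 3 = 4 + 3 = 7)
c(O) = 3/2 + (-1 + O)*(6 + O)/2 (c(O) = 3/2 + ((O + 6)*(O - 1))/2 = 3/2 + ((6 + O)*(-1 + O))/2 = 3/2 + ((-1 + O)*(6 + O))/2 = 3/2 + (-1 + O)*(6 + O)/2)
49 + R*c(-1) = 49 + 7*(-3/2 + (½)*(-1)² + (5/2)*(-1)) = 49 + 7*(-3/2 + (½)*1 - 5/2) = 49 + 7*(-3/2 + ½ - 5/2) = 49 + 7*(-7/2) = 49 - 49/2 = 49/2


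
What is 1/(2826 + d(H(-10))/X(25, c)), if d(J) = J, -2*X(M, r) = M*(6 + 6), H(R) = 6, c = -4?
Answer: 25/70649 ≈ 0.00035386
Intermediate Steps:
X(M, r) = -6*M (X(M, r) = -M*(6 + 6)/2 = -M*12/2 = -6*M)
1/(2826 + d(H(-10))/X(25, c)) = 1/(2826 + 6/((-6*25))) = 1/(2826 + 6/(-150)) = 1/(2826 + 6*(-1/150)) = 1/(2826 - 1/25) = 1/(70649/25) = 25/70649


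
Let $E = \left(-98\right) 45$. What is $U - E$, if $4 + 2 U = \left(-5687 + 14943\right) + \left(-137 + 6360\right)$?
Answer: $\frac{24295}{2} \approx 12148.0$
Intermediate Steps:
$E = -4410$
$U = \frac{15475}{2}$ ($U = -2 + \frac{\left(-5687 + 14943\right) + \left(-137 + 6360\right)}{2} = -2 + \frac{9256 + 6223}{2} = -2 + \frac{1}{2} \cdot 15479 = -2 + \frac{15479}{2} = \frac{15475}{2} \approx 7737.5$)
$U - E = \frac{15475}{2} - -4410 = \frac{15475}{2} + 4410 = \frac{24295}{2}$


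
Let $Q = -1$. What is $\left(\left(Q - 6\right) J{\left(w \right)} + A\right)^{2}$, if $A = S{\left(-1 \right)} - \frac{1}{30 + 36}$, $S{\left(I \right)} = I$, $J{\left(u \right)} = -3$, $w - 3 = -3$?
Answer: $\frac{1739761}{4356} \approx 399.39$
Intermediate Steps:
$w = 0$ ($w = 3 - 3 = 0$)
$A = - \frac{67}{66}$ ($A = -1 - \frac{1}{30 + 36} = -1 - \frac{1}{66} = - \frac{67}{66} \approx -1.0152$)
$\left(\left(Q - 6\right) J{\left(w \right)} + A\right)^{2} = \left(\left(-1 - 6\right) \left(-3\right) - \frac{67}{66}\right)^{2} = \left(\left(-7\right) \left(-3\right) - \frac{67}{66}\right)^{2} = \left(21 - \frac{67}{66}\right)^{2} = \left(\frac{1319}{66}\right)^{2} = \frac{1739761}{4356}$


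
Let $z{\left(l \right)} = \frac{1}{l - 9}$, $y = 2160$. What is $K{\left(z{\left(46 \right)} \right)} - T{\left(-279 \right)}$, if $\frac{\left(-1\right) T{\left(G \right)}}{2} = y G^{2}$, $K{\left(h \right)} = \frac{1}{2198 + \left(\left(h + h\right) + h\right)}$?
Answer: $\frac{27348756576517}{81329} \approx 3.3627 \cdot 10^{8}$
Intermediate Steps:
$z{\left(l \right)} = \frac{1}{-9 + l}$
$K{\left(h \right)} = \frac{1}{2198 + 3 h}$ ($K{\left(h \right)} = \frac{1}{2198 + \left(2 h + h\right)} = \frac{1}{2198 + 3 h}$)
$T{\left(G \right)} = - 4320 G^{2}$ ($T{\left(G \right)} = - 2 \cdot 2160 G^{2} = - 4320 G^{2}$)
$K{\left(z{\left(46 \right)} \right)} - T{\left(-279 \right)} = \frac{1}{2198 + \frac{3}{-9 + 46}} - - 4320 \left(-279\right)^{2} = \frac{1}{2198 + \frac{3}{37}} - \left(-4320\right) 77841 = \frac{1}{2198 + 3 \cdot \frac{1}{37}} - -336273120 = \frac{1}{2198 + \frac{3}{37}} + 336273120 = \frac{1}{\frac{81329}{37}} + 336273120 = \frac{37}{81329} + 336273120 = \frac{27348756576517}{81329}$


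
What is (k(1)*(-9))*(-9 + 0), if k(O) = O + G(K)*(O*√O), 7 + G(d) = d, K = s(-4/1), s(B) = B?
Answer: -810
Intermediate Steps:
K = -4 (K = -4/1 = -4*1 = -4)
G(d) = -7 + d
k(O) = O - 11*O^(3/2) (k(O) = O + (-7 - 4)*(O*√O) = O - 11*O^(3/2))
(k(1)*(-9))*(-9 + 0) = ((1 - 11*1^(3/2))*(-9))*(-9 + 0) = ((1 - 11*1)*(-9))*(-9) = ((1 - 11)*(-9))*(-9) = -10*(-9)*(-9) = 90*(-9) = -810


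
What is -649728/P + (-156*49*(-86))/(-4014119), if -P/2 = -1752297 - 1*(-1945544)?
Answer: 1177005268968/775716454393 ≈ 1.5173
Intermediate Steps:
P = -386494 (P = -2*(-1752297 - 1*(-1945544)) = -2*(-1752297 + 1945544) = -2*193247 = -386494)
-649728/P + (-156*49*(-86))/(-4014119) = -649728/(-386494) + (-156*49*(-86))/(-4014119) = -649728*(-1/386494) - 7644*(-86)*(-1/4014119) = 324864/193247 + 657384*(-1/4014119) = 324864/193247 - 657384/4014119 = 1177005268968/775716454393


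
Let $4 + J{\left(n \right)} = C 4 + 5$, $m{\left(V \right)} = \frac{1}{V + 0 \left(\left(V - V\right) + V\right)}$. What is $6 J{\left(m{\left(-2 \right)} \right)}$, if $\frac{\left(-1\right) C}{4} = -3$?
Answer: $294$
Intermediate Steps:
$C = 12$ ($C = \left(-4\right) \left(-3\right) = 12$)
$m{\left(V \right)} = \frac{1}{V}$ ($m{\left(V \right)} = \frac{1}{V + 0 \left(0 + V\right)} = \frac{1}{V + 0 V} = \frac{1}{V + 0} = \frac{1}{V}$)
$J{\left(n \right)} = 49$ ($J{\left(n \right)} = -4 + \left(12 \cdot 4 + 5\right) = -4 + \left(48 + 5\right) = -4 + 53 = 49$)
$6 J{\left(m{\left(-2 \right)} \right)} = 6 \cdot 49 = 294$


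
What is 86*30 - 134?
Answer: 2446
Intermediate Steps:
86*30 - 134 = 2580 - 134 = 2446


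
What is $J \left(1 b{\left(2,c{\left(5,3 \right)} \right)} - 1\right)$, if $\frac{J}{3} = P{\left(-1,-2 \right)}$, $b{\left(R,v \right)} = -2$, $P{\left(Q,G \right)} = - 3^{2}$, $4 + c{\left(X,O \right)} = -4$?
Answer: $81$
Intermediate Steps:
$c{\left(X,O \right)} = -8$ ($c{\left(X,O \right)} = -4 - 4 = -8$)
$P{\left(Q,G \right)} = -9$ ($P{\left(Q,G \right)} = \left(-1\right) 9 = -9$)
$J = -27$ ($J = 3 \left(-9\right) = -27$)
$J \left(1 b{\left(2,c{\left(5,3 \right)} \right)} - 1\right) = - 27 \left(1 \left(-2\right) - 1\right) = - 27 \left(-2 - 1\right) = \left(-27\right) \left(-3\right) = 81$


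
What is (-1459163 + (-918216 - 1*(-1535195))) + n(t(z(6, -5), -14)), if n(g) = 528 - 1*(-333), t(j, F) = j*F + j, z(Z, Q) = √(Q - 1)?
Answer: -841323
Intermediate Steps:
z(Z, Q) = √(-1 + Q)
t(j, F) = j + F*j (t(j, F) = F*j + j = j + F*j)
n(g) = 861 (n(g) = 528 + 333 = 861)
(-1459163 + (-918216 - 1*(-1535195))) + n(t(z(6, -5), -14)) = (-1459163 + (-918216 - 1*(-1535195))) + 861 = (-1459163 + (-918216 + 1535195)) + 861 = (-1459163 + 616979) + 861 = -842184 + 861 = -841323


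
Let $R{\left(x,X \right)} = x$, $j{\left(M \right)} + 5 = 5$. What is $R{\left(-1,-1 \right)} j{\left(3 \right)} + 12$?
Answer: $12$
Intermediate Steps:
$j{\left(M \right)} = 0$ ($j{\left(M \right)} = -5 + 5 = 0$)
$R{\left(-1,-1 \right)} j{\left(3 \right)} + 12 = \left(-1\right) 0 + 12 = 0 + 12 = 12$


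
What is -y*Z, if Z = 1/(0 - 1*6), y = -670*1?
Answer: -335/3 ≈ -111.67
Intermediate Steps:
y = -670
Z = -⅙ (Z = 1/(0 - 6) = 1/(-6) = -⅙ ≈ -0.16667)
-y*Z = -(-670)*(-1)/6 = -1*335/3 = -335/3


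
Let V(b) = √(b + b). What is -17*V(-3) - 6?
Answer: -6 - 17*I*√6 ≈ -6.0 - 41.641*I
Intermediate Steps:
V(b) = √2*√b (V(b) = √(2*b) = √2*√b)
-17*V(-3) - 6 = -17*√2*√(-3) - 6 = -17*√2*I*√3 - 6 = -17*I*√6 - 6 = -6 - 17*I*√6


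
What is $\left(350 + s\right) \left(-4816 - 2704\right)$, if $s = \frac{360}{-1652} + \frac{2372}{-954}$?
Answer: $- \frac{514500367040}{197001} \approx -2.6117 \cdot 10^{6}$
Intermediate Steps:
$s = - \frac{532748}{197001}$ ($s = 360 \left(- \frac{1}{1652}\right) + 2372 \left(- \frac{1}{954}\right) = - \frac{90}{413} - \frac{1186}{477} = - \frac{532748}{197001} \approx -2.7043$)
$\left(350 + s\right) \left(-4816 - 2704\right) = \left(350 - \frac{532748}{197001}\right) \left(-4816 - 2704\right) = \frac{68417602}{197001} \left(-7520\right) = - \frac{514500367040}{197001}$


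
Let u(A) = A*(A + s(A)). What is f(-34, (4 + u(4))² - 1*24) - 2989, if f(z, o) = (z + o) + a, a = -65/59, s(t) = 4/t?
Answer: -145854/59 ≈ -2472.1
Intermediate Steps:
a = -65/59 (a = -65*1/59 = -65/59 ≈ -1.1017)
u(A) = A*(A + 4/A)
f(z, o) = -65/59 + o + z (f(z, o) = (z + o) - 65/59 = (o + z) - 65/59 = -65/59 + o + z)
f(-34, (4 + u(4))² - 1*24) - 2989 = (-65/59 + ((4 + (4 + 4²))² - 1*24) - 34) - 2989 = (-65/59 + ((4 + (4 + 16))² - 24) - 34) - 2989 = (-65/59 + ((4 + 20)² - 24) - 34) - 2989 = (-65/59 + (24² - 24) - 34) - 2989 = (-65/59 + (576 - 24) - 34) - 2989 = (-65/59 + 552 - 34) - 2989 = 30497/59 - 2989 = -145854/59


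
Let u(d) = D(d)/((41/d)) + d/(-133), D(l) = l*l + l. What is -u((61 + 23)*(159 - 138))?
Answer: -104350715028/779 ≈ -1.3395e+8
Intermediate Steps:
D(l) = l + l**2 (D(l) = l**2 + l = l + l**2)
u(d) = -d/133 + d**2*(1 + d)/41 (u(d) = (d*(1 + d))/((41/d)) + d/(-133) = (d*(1 + d))*(d/41) + d*(-1/133) = d**2*(1 + d)/41 - d/133 = -d/133 + d**2*(1 + d)/41)
-u((61 + 23)*(159 - 138)) = -(61 + 23)*(159 - 138)*(-41 + 133*((61 + 23)*(159 - 138))*(1 + (61 + 23)*(159 - 138)))/5453 = -84*21*(-41 + 133*(84*21)*(1 + 84*21))/5453 = -1764*(-41 + 133*1764*(1 + 1764))/5453 = -1764*(-41 + 133*1764*1765)/5453 = -1764*(-41 + 414090180)/5453 = -1764*414090139/5453 = -1*104350715028/779 = -104350715028/779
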